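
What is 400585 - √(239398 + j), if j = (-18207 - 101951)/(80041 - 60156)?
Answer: 400585 - 4*√5916171618545/19885 ≈ 4.0010e+5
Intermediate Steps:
j = -120158/19885 ≈ -6.0426
400585 - √(239398 + j) = 400585 - √(239398 - 120158/19885) = 400585 - √(4760309072/19885) = 400585 - 4*√5916171618545/19885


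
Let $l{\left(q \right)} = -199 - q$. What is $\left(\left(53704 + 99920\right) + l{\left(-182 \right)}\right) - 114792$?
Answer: $38815$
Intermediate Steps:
$\left(\left(53704 + 99920\right) + l{\left(-182 \right)}\right) - 114792 = \left(\left(53704 + 99920\right) - 17\right) - 114792 = \left(153624 + \left(-199 + 182\right)\right) - 114792 = \left(153624 - 17\right) - 114792 = 153607 - 114792 = 38815$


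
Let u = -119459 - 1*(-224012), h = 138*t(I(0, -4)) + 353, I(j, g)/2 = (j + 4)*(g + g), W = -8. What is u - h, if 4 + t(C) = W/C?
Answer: 418939/4 ≈ 1.0473e+5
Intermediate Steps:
I(j, g) = 4*g*(4 + j) (I(j, g) = 2*((j + 4)*(g + g)) = 2*((4 + j)*(2*g)) = 2*(2*g*(4 + j)) = 4*g*(4 + j))
t(C) = -4 - 8/C
h = -727/4 (h = 138*(-4 - 8*(-1/(16*(4 + 0)))) + 353 = 138*(-4 - 8/(4*(-4)*4)) + 353 = 138*(-4 - 8/(-64)) + 353 = 138*(-4 - 8*(-1/64)) + 353 = 138*(-4 + ⅛) + 353 = 138*(-31/8) + 353 = -2139/4 + 353 = -727/4 ≈ -181.75)
u = 104553 (u = -119459 + 224012 = 104553)
u - h = 104553 - 1*(-727/4) = 104553 + 727/4 = 418939/4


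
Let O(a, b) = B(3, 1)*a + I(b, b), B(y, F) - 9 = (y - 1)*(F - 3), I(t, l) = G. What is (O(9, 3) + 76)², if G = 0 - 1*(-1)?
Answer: 14884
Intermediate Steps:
G = 1 (G = 0 + 1 = 1)
I(t, l) = 1
B(y, F) = 9 + (-1 + y)*(-3 + F) (B(y, F) = 9 + (y - 1)*(F - 3) = 9 + (-1 + y)*(-3 + F))
O(a, b) = 1 + 5*a (O(a, b) = (12 - 1*1 - 3*3 + 1*3)*a + 1 = (12 - 1 - 9 + 3)*a + 1 = 5*a + 1 = 1 + 5*a)
(O(9, 3) + 76)² = ((1 + 5*9) + 76)² = ((1 + 45) + 76)² = (46 + 76)² = 122² = 14884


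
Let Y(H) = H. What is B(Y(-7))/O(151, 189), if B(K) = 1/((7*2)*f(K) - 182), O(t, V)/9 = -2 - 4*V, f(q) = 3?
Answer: 1/955080 ≈ 1.0470e-6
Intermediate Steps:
O(t, V) = -18 - 36*V (O(t, V) = 9*(-2 - 4*V) = -18 - 36*V)
B(K) = -1/140 (B(K) = 1/((7*2)*3 - 182) = 1/(14*3 - 182) = 1/(42 - 182) = 1/(-140) = -1/140)
B(Y(-7))/O(151, 189) = -1/(140*(-18 - 36*189)) = -1/(140*(-18 - 6804)) = -1/140/(-6822) = -1/140*(-1/6822) = 1/955080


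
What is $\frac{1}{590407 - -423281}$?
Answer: $\frac{1}{1013688} \approx 9.865 \cdot 10^{-7}$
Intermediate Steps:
$\frac{1}{590407 - -423281} = \frac{1}{590407 + \left(-23579 + 446860\right)} = \frac{1}{590407 + 423281} = \frac{1}{1013688}$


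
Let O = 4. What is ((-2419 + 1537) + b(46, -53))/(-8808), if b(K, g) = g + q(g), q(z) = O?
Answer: 931/8808 ≈ 0.10570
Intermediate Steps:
q(z) = 4
b(K, g) = 4 + g (b(K, g) = g + 4 = 4 + g)
((-2419 + 1537) + b(46, -53))/(-8808) = ((-2419 + 1537) + (4 - 53))/(-8808) = (-882 - 49)*(-1/8808) = -931*(-1/8808) = 931/8808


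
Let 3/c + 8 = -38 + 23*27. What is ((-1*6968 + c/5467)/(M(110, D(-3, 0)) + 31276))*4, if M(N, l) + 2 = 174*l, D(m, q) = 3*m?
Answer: -21904082197/23346960175 ≈ -0.93820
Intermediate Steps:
M(N, l) = -2 + 174*l
c = 3/575 (c = 3/(-8 + (-38 + 23*27)) = 3/(-8 + (-38 + 621)) = 3/(-8 + 583) = 3/575 ≈ 0.0052174)
((-1*6968 + c/5467)/(M(110, D(-3, 0)) + 31276))*4 = ((-1*6968 + (3/575)/5467)/((-2 + 174*(3*(-3))) + 31276))*4 = ((-6968 + (3/575)*(1/5467))/((-2 + 174*(-9)) + 31276))*4 = ((-6968 + 3/3143525)/((-2 - 1566) + 31276))*4 = -21904082197/(3143525*(-1568 + 31276))*4 = -21904082197/3143525/29708*4 = -21904082197/3143525*1/29708*4 = -21904082197/93387840700*4 = -21904082197/23346960175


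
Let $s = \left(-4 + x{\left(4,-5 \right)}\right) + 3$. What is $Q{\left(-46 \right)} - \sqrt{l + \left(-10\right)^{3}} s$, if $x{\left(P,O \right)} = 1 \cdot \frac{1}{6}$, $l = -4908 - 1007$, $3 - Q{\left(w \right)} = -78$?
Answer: $81 + \frac{5 i \sqrt{6915}}{6} \approx 81.0 + 69.297 i$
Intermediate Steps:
$Q{\left(w \right)} = 81$ ($Q{\left(w \right)} = 3 - -78 = 3 + 78 = 81$)
$l = -5915$
$x{\left(P,O \right)} = \frac{1}{6}$ ($x{\left(P,O \right)} = 1 \cdot \frac{1}{6} = \frac{1}{6}$)
$s = - \frac{5}{6}$ ($s = \left(-4 + \frac{1}{6}\right) + 3 = - \frac{23}{6} + 3 = - \frac{5}{6} \approx -0.83333$)
$Q{\left(-46 \right)} - \sqrt{l + \left(-10\right)^{3}} s = 81 - \sqrt{-5915 + \left(-10\right)^{3}} \left(- \frac{5}{6}\right) = 81 - \sqrt{-5915 - 1000} \left(- \frac{5}{6}\right) = 81 - \sqrt{-6915} \left(- \frac{5}{6}\right) = 81 - i \sqrt{6915} \left(- \frac{5}{6}\right) = 81 - - \frac{5 i \sqrt{6915}}{6} = 81 + \frac{5 i \sqrt{6915}}{6}$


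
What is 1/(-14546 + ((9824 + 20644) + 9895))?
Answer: 1/25817 ≈ 3.8734e-5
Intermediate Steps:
1/(-14546 + ((9824 + 20644) + 9895)) = 1/(-14546 + (30468 + 9895)) = 1/(-14546 + 40363) = 1/25817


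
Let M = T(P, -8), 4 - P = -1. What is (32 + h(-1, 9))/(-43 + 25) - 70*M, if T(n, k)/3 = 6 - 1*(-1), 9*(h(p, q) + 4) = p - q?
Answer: -119191/81 ≈ -1471.5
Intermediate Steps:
P = 5 (P = 4 - 1*(-1) = 4 + 1 = 5)
h(p, q) = -4 - q/9 + p/9 (h(p, q) = -4 + (p - q)/9 = -4 + (-q/9 + p/9) = -4 - q/9 + p/9)
T(n, k) = 21 (T(n, k) = 3*(6 - 1*(-1)) = 3*(6 + 1) = 3*7 = 21)
M = 21
(32 + h(-1, 9))/(-43 + 25) - 70*M = (32 + (-4 - ⅑*9 + (⅑)*(-1)))/(-43 + 25) - 70*21 = (32 + (-4 - 1 - ⅑))/(-18) - 1470 = (32 - 46/9)*(-1/18) - 1470 = (242/9)*(-1/18) - 1470 = -121/81 - 1470 = -119191/81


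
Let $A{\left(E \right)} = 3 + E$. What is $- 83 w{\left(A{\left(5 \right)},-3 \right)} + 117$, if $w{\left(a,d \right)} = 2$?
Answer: $-49$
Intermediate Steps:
$- 83 w{\left(A{\left(5 \right)},-3 \right)} + 117 = \left(-83\right) 2 + 117 = -166 + 117 = -49$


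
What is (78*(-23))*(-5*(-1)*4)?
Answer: -35880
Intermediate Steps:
(78*(-23))*(-5*(-1)*4) = -8970*4 = -1794*20 = -35880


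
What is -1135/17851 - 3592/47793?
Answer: -118365847/853152843 ≈ -0.13874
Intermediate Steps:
-1135/17851 - 3592/47793 = -118365847/853152843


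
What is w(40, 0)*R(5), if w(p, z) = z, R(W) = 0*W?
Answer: 0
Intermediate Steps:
R(W) = 0
w(40, 0)*R(5) = 0*0 = 0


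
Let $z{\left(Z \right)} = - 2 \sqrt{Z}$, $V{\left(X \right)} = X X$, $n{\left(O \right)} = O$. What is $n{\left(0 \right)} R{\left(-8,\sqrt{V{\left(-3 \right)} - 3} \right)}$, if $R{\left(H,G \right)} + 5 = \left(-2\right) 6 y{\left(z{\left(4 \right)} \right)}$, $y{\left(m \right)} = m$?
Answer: $0$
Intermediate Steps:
$V{\left(X \right)} = X^{2}$
$R{\left(H,G \right)} = 43$ ($R{\left(H,G \right)} = -5 + \left(-2\right) 6 \left(- 2 \sqrt{4}\right) = -5 - 12 \left(\left(-2\right) 2\right) = -5 - -48 = -5 + 48 = 43$)
$n{\left(0 \right)} R{\left(-8,\sqrt{V{\left(-3 \right)} - 3} \right)} = 0 \cdot 43 = 0$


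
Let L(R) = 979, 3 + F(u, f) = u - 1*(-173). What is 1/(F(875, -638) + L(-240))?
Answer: 1/2024 ≈ 0.00049407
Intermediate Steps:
F(u, f) = 170 + u (F(u, f) = -3 + (u - 1*(-173)) = -3 + (u + 173) = -3 + (173 + u) = 170 + u)
1/(F(875, -638) + L(-240)) = 1/((170 + 875) + 979) = 1/(1045 + 979) = 1/2024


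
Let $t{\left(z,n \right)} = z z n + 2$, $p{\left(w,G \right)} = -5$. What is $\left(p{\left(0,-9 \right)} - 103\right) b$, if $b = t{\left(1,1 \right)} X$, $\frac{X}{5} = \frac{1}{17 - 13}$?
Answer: $-405$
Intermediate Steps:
$X = \frac{5}{4}$ ($X = \frac{5}{17 - 13} = \frac{5}{4} \approx 1.25$)
$t{\left(z,n \right)} = 2 + n z^{2}$ ($t{\left(z,n \right)} = z^{2} n + 2 = n z^{2} + 2 = 2 + n z^{2}$)
$b = \frac{15}{4}$ ($b = \left(2 + 1 \cdot 1^{2}\right) \frac{5}{4} = \left(2 + 1 \cdot 1\right) \frac{5}{4} = \left(2 + 1\right) \frac{5}{4} = 3 \cdot \frac{5}{4} = \frac{15}{4} \approx 3.75$)
$\left(p{\left(0,-9 \right)} - 103\right) b = \left(-5 - 103\right) \frac{15}{4} = \left(-108\right) \frac{15}{4} = -405$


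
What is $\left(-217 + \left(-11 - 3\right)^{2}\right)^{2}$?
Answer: $441$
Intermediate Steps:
$\left(-217 + \left(-11 - 3\right)^{2}\right)^{2} = \left(-217 + \left(-14\right)^{2}\right)^{2} = \left(-217 + 196\right)^{2} = \left(-21\right)^{2} = 441$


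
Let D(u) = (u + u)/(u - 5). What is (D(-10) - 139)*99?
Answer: -13629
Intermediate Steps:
D(u) = 2*u/(-5 + u) (D(u) = (2*u)/(-5 + u) = 2*u/(-5 + u))
(D(-10) - 139)*99 = (2*(-10)/(-5 - 10) - 139)*99 = (2*(-10)/(-15) - 139)*99 = (2*(-10)*(-1/15) - 139)*99 = (4/3 - 139)*99 = -413/3*99 = -13629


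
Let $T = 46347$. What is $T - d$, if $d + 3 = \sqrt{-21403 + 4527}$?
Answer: $46350 - 2 i \sqrt{4219} \approx 46350.0 - 129.91 i$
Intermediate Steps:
$d = -3 + 2 i \sqrt{4219}$ ($d = -3 + \sqrt{-21403 + 4527} = -3 + \sqrt{-16876} = -3 + 2 i \sqrt{4219} \approx -3.0 + 129.91 i$)
$T - d = 46347 - \left(-3 + 2 i \sqrt{4219}\right) = 46347 + \left(3 - 2 i \sqrt{4219}\right) = 46350 - 2 i \sqrt{4219}$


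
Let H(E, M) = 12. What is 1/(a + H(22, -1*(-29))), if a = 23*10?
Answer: 1/242 ≈ 0.0041322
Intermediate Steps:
a = 230
1/(a + H(22, -1*(-29))) = 1/(230 + 12) = 1/242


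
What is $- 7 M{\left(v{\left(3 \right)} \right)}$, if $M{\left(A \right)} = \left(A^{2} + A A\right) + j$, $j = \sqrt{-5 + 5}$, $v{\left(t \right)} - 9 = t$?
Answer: $-2016$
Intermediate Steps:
$v{\left(t \right)} = 9 + t$
$j = 0$ ($j = \sqrt{0} = 0$)
$M{\left(A \right)} = 2 A^{2}$ ($M{\left(A \right)} = \left(A^{2} + A A\right) + 0 = \left(A^{2} + A^{2}\right) + 0 = 2 A^{2} + 0 = 2 A^{2}$)
$- 7 M{\left(v{\left(3 \right)} \right)} = - 7 \cdot 2 \left(9 + 3\right)^{2} = - 7 \cdot 2 \cdot 12^{2} = - 7 \cdot 2 \cdot 144 = \left(-7\right) 288 = -2016$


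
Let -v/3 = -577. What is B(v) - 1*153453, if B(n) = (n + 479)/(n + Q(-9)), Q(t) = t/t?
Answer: -132889193/866 ≈ -1.5345e+5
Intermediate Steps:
Q(t) = 1
v = 1731 (v = -3*(-577) = 1731)
B(n) = (479 + n)/(1 + n) (B(n) = (n + 479)/(n + 1) = (479 + n)/(1 + n))
B(v) - 1*153453 = (479 + 1731)/(1 + 1731) - 1*153453 = 2210/1732 - 153453 = (1/1732)*2210 - 153453 = 1105/866 - 153453 = -132889193/866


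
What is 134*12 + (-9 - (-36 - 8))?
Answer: 1643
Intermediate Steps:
134*12 + (-9 - (-36 - 8)) = 1608 + (-9 - 1*(-44)) = 1608 + (-9 + 44) = 1608 + 35 = 1643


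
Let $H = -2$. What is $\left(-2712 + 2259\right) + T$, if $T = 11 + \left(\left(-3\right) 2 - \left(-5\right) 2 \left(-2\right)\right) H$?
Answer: $-390$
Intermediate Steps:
$T = 63$ ($T = 11 + \left(\left(-3\right) 2 - \left(-5\right) 2 \left(-2\right)\right) \left(-2\right) = 11 + \left(-6 - \left(-10\right) \left(-2\right)\right) \left(-2\right) = 11 + \left(-6 - 20\right) \left(-2\right) = 11 - -52 = 11 + 52 = 63$)
$\left(-2712 + 2259\right) + T = \left(-2712 + 2259\right) + 63 = -453 + 63 = -390$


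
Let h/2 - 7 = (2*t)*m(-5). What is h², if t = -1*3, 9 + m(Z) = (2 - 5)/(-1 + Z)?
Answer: 13456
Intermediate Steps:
m(Z) = -9 - 3/(-1 + Z) (m(Z) = -9 + (2 - 5)/(-1 + Z) = -9 - 3/(-1 + Z))
t = -3
h = 116 (h = 14 + 2*((2*(-3))*(3*(2 - 3*(-5))/(-1 - 5))) = 14 + 2*(-18*(2 + 15)/(-6)) = 14 + 2*(-18*(-1)*17/6) = 14 + 2*(-6*(-17/2)) = 14 + 2*51 = 14 + 102 = 116)
h² = 116² = 13456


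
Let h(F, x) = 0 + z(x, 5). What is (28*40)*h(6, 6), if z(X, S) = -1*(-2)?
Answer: 2240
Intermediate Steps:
z(X, S) = 2
h(F, x) = 2 (h(F, x) = 0 + 2 = 2)
(28*40)*h(6, 6) = (28*40)*2 = 1120*2 = 2240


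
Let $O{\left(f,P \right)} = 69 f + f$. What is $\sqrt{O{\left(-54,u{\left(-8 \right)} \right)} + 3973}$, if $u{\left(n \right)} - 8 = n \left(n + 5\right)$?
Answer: $\sqrt{193} \approx 13.892$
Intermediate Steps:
$u{\left(n \right)} = 8 + n \left(5 + n\right)$ ($u{\left(n \right)} = 8 + n \left(n + 5\right) = 8 + n \left(5 + n\right)$)
$O{\left(f,P \right)} = 70 f$
$\sqrt{O{\left(-54,u{\left(-8 \right)} \right)} + 3973} = \sqrt{70 \left(-54\right) + 3973} = \sqrt{-3780 + 3973} = \sqrt{193}$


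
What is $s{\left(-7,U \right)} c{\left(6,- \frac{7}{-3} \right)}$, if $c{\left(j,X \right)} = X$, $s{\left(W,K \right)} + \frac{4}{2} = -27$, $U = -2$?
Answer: $- \frac{203}{3} \approx -67.667$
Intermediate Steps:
$s{\left(W,K \right)} = -29$ ($s{\left(W,K \right)} = -2 - 27 = -29$)
$s{\left(-7,U \right)} c{\left(6,- \frac{7}{-3} \right)} = - 29 \left(- \frac{7}{-3}\right) = - 29 \left(\left(-7\right) \left(- \frac{1}{3}\right)\right) = \left(-29\right) \frac{7}{3} = - \frac{203}{3}$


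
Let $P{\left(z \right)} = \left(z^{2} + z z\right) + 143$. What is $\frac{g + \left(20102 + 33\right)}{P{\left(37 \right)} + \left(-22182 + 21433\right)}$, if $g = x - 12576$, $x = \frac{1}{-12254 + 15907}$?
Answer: $\frac{6903257}{1947049} \approx 3.5455$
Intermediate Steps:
$x = \frac{1}{3653} \approx 0.00027375$
$P{\left(z \right)} = 143 + 2 z^{2}$ ($P{\left(z \right)} = \left(z^{2} + z^{2}\right) + 143 = 2 z^{2} + 143 = 143 + 2 z^{2}$)
$g = - \frac{45940127}{3653}$ ($g = \frac{1}{3653} - 12576 = - \frac{45940127}{3653} \approx -12576.0$)
$\frac{g + \left(20102 + 33\right)}{P{\left(37 \right)} + \left(-22182 + 21433\right)} = \frac{- \frac{45940127}{3653} + \left(20102 + 33\right)}{\left(143 + 2 \cdot 37^{2}\right) + \left(-22182 + 21433\right)} = \frac{- \frac{45940127}{3653} + 20135}{\left(143 + 2 \cdot 1369\right) - 749} = \frac{27613028}{3653 \left(\left(143 + 2738\right) - 749\right)} = \frac{27613028}{3653 \left(2881 - 749\right)} = \frac{27613028}{3653 \cdot 2132} = \frac{27613028}{3653} \cdot \frac{1}{2132} = \frac{6903257}{1947049}$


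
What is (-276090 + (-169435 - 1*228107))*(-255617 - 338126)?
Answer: 399964284576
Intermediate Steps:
(-276090 + (-169435 - 1*228107))*(-255617 - 338126) = (-276090 + (-169435 - 228107))*(-593743) = (-276090 - 397542)*(-593743) = -673632*(-593743) = 399964284576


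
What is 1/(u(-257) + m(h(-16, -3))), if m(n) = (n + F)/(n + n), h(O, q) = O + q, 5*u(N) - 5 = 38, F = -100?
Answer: 190/2229 ≈ 0.085240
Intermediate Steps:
u(N) = 43/5 (u(N) = 1 + (⅕)*38 = 1 + 38/5 = 43/5)
m(n) = (-100 + n)/(2*n) (m(n) = (n - 100)/(n + n) = (-100 + n)/((2*n)) = (-100 + n)*(1/(2*n)) = (-100 + n)/(2*n))
1/(u(-257) + m(h(-16, -3))) = 1/(43/5 + (-100 + (-16 - 3))/(2*(-16 - 3))) = 1/(43/5 + (½)*(-100 - 19)/(-19)) = 1/(43/5 + (½)*(-1/19)*(-119)) = 1/(43/5 + 119/38) = 1/(2229/190) = 190/2229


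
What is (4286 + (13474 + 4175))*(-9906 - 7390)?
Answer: -379387760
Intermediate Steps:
(4286 + (13474 + 4175))*(-9906 - 7390) = (4286 + 17649)*(-17296) = 21935*(-17296) = -379387760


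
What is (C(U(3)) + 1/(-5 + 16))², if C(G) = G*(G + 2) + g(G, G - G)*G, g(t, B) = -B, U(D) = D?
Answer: 27556/121 ≈ 227.74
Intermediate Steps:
C(G) = G*(2 + G) (C(G) = G*(G + 2) + (-(G - G))*G = G*(2 + G) + (-1*0)*G = G*(2 + G) + 0*G = G*(2 + G) + 0 = G*(2 + G))
(C(U(3)) + 1/(-5 + 16))² = (3*(2 + 3) + 1/(-5 + 16))² = (3*5 + 1/11)² = (15 + 1/11)² = (166/11)² = 27556/121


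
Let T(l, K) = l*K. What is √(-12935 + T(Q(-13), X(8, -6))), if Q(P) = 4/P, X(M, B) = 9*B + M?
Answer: I*√2183623/13 ≈ 113.67*I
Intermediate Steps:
X(M, B) = M + 9*B
T(l, K) = K*l
√(-12935 + T(Q(-13), X(8, -6))) = √(-12935 + (8 + 9*(-6))*(4/(-13))) = √(-12935 + (8 - 54)*(4*(-1/13))) = √(-12935 - 46*(-4/13)) = √(-12935 + 184/13) = √(-167971/13) = I*√2183623/13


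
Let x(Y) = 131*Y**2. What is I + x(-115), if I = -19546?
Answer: 1712929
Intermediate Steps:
I + x(-115) = -19546 + 131*(-115)**2 = -19546 + 131*13225 = -19546 + 1732475 = 1712929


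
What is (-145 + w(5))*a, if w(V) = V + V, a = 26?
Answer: -3510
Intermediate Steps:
w(V) = 2*V
(-145 + w(5))*a = (-145 + 2*5)*26 = (-145 + 10)*26 = -135*26 = -3510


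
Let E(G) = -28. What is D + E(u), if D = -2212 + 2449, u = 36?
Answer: 209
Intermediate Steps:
D = 237
D + E(u) = 237 - 28 = 209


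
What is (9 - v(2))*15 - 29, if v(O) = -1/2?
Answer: 227/2 ≈ 113.50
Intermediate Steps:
v(O) = -1/2 (v(O) = -1*1/2 = -1/2)
(9 - v(2))*15 - 29 = (9 - 1*(-1/2))*15 - 29 = (9 + 1/2)*15 - 29 = (19/2)*15 - 29 = 285/2 - 29 = 227/2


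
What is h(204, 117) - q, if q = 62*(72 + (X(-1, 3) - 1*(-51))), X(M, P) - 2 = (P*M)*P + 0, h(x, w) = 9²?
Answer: -7111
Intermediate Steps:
h(x, w) = 81
X(M, P) = 2 + M*P² (X(M, P) = 2 + ((P*M)*P + 0) = 2 + ((M*P)*P + 0) = 2 + (M*P² + 0) = 2 + M*P²)
q = 7192 (q = 62*(72 + ((2 - 1*3²) - 1*(-51))) = 62*(72 + ((2 - 1*9) + 51)) = 62*(72 + ((2 - 9) + 51)) = 62*(72 + (-7 + 51)) = 62*(72 + 44) = 62*116 = 7192)
h(204, 117) - q = 81 - 1*7192 = 81 - 7192 = -7111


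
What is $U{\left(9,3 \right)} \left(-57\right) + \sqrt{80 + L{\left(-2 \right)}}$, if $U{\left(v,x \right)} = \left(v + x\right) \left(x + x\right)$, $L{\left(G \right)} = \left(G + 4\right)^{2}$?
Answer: $-4104 + 2 \sqrt{21} \approx -4094.8$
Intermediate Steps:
$L{\left(G \right)} = \left(4 + G\right)^{2}$
$U{\left(v,x \right)} = 2 x \left(v + x\right)$ ($U{\left(v,x \right)} = \left(v + x\right) 2 x = 2 x \left(v + x\right)$)
$U{\left(9,3 \right)} \left(-57\right) + \sqrt{80 + L{\left(-2 \right)}} = 2 \cdot 3 \left(9 + 3\right) \left(-57\right) + \sqrt{80 + \left(4 - 2\right)^{2}} = 2 \cdot 3 \cdot 12 \left(-57\right) + \sqrt{80 + 2^{2}} = 72 \left(-57\right) + \sqrt{80 + 4} = -4104 + \sqrt{84} = -4104 + 2 \sqrt{21}$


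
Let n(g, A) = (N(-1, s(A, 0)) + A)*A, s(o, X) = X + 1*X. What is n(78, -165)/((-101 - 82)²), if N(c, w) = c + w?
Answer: 9130/11163 ≈ 0.81788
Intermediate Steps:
s(o, X) = 2*X (s(o, X) = X + X = 2*X)
n(g, A) = A*(-1 + A) (n(g, A) = ((-1 + 2*0) + A)*A = ((-1 + 0) + A)*A = (-1 + A)*A = A*(-1 + A))
n(78, -165)/((-101 - 82)²) = (-165*(-1 - 165))/((-101 - 82)²) = (-165*(-166))/((-183)²) = 27390/33489 = 27390*(1/33489) = 9130/11163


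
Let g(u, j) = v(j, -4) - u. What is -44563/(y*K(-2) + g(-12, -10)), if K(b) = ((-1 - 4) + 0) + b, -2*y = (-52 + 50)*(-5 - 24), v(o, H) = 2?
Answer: -44563/217 ≈ -205.36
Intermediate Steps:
y = -29 (y = -(-52 + 50)*(-5 - 24)/2 = -(-1)*(-29) = -½*58 = -29)
g(u, j) = 2 - u
K(b) = -5 + b (K(b) = (-5 + 0) + b = -5 + b)
-44563/(y*K(-2) + g(-12, -10)) = -44563/(-29*(-5 - 2) + (2 - 1*(-12))) = -44563/(-29*(-7) + (2 + 12)) = -44563/(203 + 14) = -44563/217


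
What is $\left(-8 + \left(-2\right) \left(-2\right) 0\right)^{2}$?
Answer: $64$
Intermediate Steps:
$\left(-8 + \left(-2\right) \left(-2\right) 0\right)^{2} = \left(-8 + 4 \cdot 0\right)^{2} = \left(-8 + 0\right)^{2} = \left(-8\right)^{2} = 64$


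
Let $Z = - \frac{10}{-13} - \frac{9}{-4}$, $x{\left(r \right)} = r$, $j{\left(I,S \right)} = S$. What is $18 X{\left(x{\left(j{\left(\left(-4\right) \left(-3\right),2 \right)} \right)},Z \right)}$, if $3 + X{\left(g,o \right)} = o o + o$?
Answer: $\frac{222309}{1352} \approx 164.43$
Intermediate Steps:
$Z = \frac{157}{52}$ ($Z = \left(-10\right) \left(- \frac{1}{13}\right) - - \frac{9}{4} = \frac{10}{13} + \frac{9}{4} = \frac{157}{52} \approx 3.0192$)
$X{\left(g,o \right)} = -3 + o + o^{2}$ ($X{\left(g,o \right)} = -3 + \left(o o + o\right) = -3 + \left(o^{2} + o\right) = -3 + \left(o + o^{2}\right) = -3 + o + o^{2}$)
$18 X{\left(x{\left(j{\left(\left(-4\right) \left(-3\right),2 \right)} \right)},Z \right)} = 18 \left(-3 + \frac{157}{52} + \left(\frac{157}{52}\right)^{2}\right) = 18 \left(-3 + \frac{157}{52} + \frac{24649}{2704}\right) = 18 \cdot \frac{24701}{2704} = \frac{222309}{1352}$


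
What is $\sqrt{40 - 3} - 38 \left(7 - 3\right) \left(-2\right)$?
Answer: $304 + \sqrt{37} \approx 310.08$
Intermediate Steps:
$\sqrt{40 - 3} - 38 \left(7 - 3\right) \left(-2\right) = \sqrt{37} - 38 \cdot 4 \left(-2\right) = \sqrt{37} - -304 = \sqrt{37} + 304 = 304 + \sqrt{37}$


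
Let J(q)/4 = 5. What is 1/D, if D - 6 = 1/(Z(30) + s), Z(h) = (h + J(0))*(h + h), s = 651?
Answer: 3651/21907 ≈ 0.16666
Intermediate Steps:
J(q) = 20 (J(q) = 4*5 = 20)
Z(h) = 2*h*(20 + h) (Z(h) = (h + 20)*(h + h) = (20 + h)*(2*h) = 2*h*(20 + h))
D = 21907/3651 (D = 6 + 1/(2*30*(20 + 30) + 651) = 6 + 1/(2*30*50 + 651) = 6 + 1/(3000 + 651) = 6 + 1/3651 = 21907/3651 ≈ 6.0003)
1/D = 1/(21907/3651) = 3651/21907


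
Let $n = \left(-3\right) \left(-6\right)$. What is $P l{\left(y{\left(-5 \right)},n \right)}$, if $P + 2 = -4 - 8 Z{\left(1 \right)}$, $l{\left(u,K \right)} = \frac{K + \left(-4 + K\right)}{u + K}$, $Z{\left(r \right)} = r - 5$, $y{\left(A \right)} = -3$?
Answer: $\frac{832}{15} \approx 55.467$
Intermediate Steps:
$n = 18$
$Z{\left(r \right)} = -5 + r$
$l{\left(u,K \right)} = \frac{-4 + 2 K}{K + u}$
$P = 26$ ($P = -2 - \left(4 + 8 \left(-5 + 1\right)\right) = -2 - -28 = -2 + \left(-4 + 32\right) = -2 + 28 = 26$)
$P l{\left(y{\left(-5 \right)},n \right)} = 26 \frac{2 \left(-2 + 18\right)}{18 - 3} = 26 \cdot 2 \cdot \frac{1}{15} \cdot 16 = 26 \cdot \frac{32}{15} = \frac{832}{15}$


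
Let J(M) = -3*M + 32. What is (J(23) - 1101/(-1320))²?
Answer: 253223569/193600 ≈ 1308.0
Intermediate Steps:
J(M) = 32 - 3*M
(J(23) - 1101/(-1320))² = ((32 - 3*23) - 1101/(-1320))² = ((32 - 69) - 1101*(-1/1320))² = (-37 + 367/440)² = (-15913/440)² = 253223569/193600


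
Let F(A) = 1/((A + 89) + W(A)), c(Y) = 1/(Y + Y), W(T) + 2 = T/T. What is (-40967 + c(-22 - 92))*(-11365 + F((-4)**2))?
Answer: 11040060854443/23712 ≈ 4.6559e+8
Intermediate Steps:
W(T) = -1 (W(T) = -2 + T/T = -2 + 1 = -1)
c(Y) = 1/(2*Y)
F(A) = 1/(88 + A) (F(A) = 1/((A + 89) - 1) = 1/((89 + A) - 1) = 1/(88 + A))
(-40967 + c(-22 - 92))*(-11365 + F((-4)**2)) = (-40967 + 1/(2*(-22 - 92)))*(-11365 + 1/(88 + (-4)**2)) = (-40967 + (1/2)/(-114))*(-11365 + 1/(88 + 16)) = (-40967 + (1/2)*(-1/114))*(-11365 + 1/104) = (-40967 - 1/228)*(-11365 + 1/104) = -9340477/228*(-1181959/104) = 11040060854443/23712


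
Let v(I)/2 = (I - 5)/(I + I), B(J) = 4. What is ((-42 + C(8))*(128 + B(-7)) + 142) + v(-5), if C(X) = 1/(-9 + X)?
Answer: -5532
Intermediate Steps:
v(I) = (-5 + I)/I (v(I) = 2*((I - 5)/(I + I)) = 2*((-5 + I)/((2*I))) = 2*((-5 + I)*(1/(2*I))) = 2*((-5 + I)/(2*I)) = (-5 + I)/I)
((-42 + C(8))*(128 + B(-7)) + 142) + v(-5) = ((-42 + 1/(-9 + 8))*(128 + 4) + 142) + (-5 - 5)/(-5) = ((-42 + 1/(-1))*132 + 142) - 1/5*(-10) = ((-42 - 1)*132 + 142) + 2 = (-43*132 + 142) + 2 = (-5676 + 142) + 2 = -5534 + 2 = -5532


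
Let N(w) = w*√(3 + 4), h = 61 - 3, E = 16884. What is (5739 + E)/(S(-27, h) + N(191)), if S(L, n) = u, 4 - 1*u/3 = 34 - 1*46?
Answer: -1085904/253063 + 4320993*√7/253063 ≈ 40.885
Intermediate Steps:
h = 58
u = 48 (u = 12 - 3*(34 - 1*46) = 12 - 3*(34 - 46) = 12 - 3*(-12) = 12 + 36 = 48)
S(L, n) = 48
N(w) = w*√7
(5739 + E)/(S(-27, h) + N(191)) = (5739 + 16884)/(48 + 191*√7) = 22623/(48 + 191*√7)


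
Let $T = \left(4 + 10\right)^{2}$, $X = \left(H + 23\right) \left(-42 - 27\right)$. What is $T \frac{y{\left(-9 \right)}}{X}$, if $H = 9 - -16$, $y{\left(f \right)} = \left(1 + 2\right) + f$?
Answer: $\frac{49}{138} \approx 0.35507$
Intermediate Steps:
$y{\left(f \right)} = 3 + f$
$H = 25$ ($H = 9 + 16 = 25$)
$X = -3312$ ($X = \left(25 + 23\right) \left(-42 - 27\right) = 48 \left(-69\right) = -3312$)
$T = 196$ ($T = 14^{2} = 196$)
$T \frac{y{\left(-9 \right)}}{X} = 196 \frac{3 - 9}{-3312} = 196 \left(\left(-6\right) \left(- \frac{1}{3312}\right)\right) = 196 \cdot \frac{1}{552} = \frac{49}{138}$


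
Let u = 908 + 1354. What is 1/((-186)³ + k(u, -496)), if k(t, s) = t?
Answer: -1/6432594 ≈ -1.5546e-7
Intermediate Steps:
u = 2262
1/((-186)³ + k(u, -496)) = 1/((-186)³ + 2262) = 1/(-6434856 + 2262) = 1/(-6432594) = -1/6432594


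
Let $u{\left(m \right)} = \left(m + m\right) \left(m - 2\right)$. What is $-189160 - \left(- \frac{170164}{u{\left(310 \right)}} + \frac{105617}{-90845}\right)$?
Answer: $- \frac{32814668814211}{173477612} \approx -1.8916 \cdot 10^{5}$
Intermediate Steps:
$u{\left(m \right)} = 2 m \left(-2 + m\right)$
$-189160 - \left(- \frac{170164}{u{\left(310 \right)}} + \frac{105617}{-90845}\right) = -189160 - \left(- \frac{170164}{2 \cdot 310 \left(-2 + 310\right)} + \frac{105617}{-90845}\right) = -189160 - \left(- \frac{170164}{2 \cdot 310 \cdot 308} + 105617 \left(- \frac{1}{90845}\right)\right) = -189160 - \left(- \frac{170164}{190960} - \frac{105617}{90845}\right) = -189160 - \left(\left(-170164\right) \frac{1}{190960} - \frac{105617}{90845}\right) = -189160 - \left(- \frac{42541}{47740} - \frac{105617}{90845}\right) = -189160 - - \frac{356271709}{173477612} = -189160 + \frac{356271709}{173477612} = - \frac{32814668814211}{173477612}$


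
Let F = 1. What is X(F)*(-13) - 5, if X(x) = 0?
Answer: -5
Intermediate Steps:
X(F)*(-13) - 5 = 0*(-13) - 5 = 0 - 5 = -5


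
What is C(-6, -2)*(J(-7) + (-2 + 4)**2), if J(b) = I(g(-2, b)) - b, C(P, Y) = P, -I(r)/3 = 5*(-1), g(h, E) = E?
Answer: -156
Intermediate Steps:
I(r) = 15 (I(r) = -15*(-1) = -3*(-5) = 15)
J(b) = 15 - b
C(-6, -2)*(J(-7) + (-2 + 4)**2) = -6*((15 - 1*(-7)) + (-2 + 4)**2) = -6*((15 + 7) + 2**2) = -6*(22 + 4) = -6*26 = -156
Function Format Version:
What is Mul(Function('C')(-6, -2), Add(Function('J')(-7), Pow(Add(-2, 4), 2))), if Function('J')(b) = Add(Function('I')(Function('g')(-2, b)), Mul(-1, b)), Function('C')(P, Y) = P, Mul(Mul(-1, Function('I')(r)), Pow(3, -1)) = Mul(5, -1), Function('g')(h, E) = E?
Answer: -156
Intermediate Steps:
Function('I')(r) = 15 (Function('I')(r) = Mul(-3, Mul(5, -1)) = Mul(-3, -5) = 15)
Function('J')(b) = Add(15, Mul(-1, b))
Mul(Function('C')(-6, -2), Add(Function('J')(-7), Pow(Add(-2, 4), 2))) = Mul(-6, Add(Add(15, Mul(-1, -7)), Pow(Add(-2, 4), 2))) = Mul(-6, Add(Add(15, 7), Pow(2, 2))) = Mul(-6, Add(22, 4)) = Mul(-6, 26) = -156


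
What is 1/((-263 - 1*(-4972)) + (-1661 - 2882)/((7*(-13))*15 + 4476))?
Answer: 3111/14645156 ≈ 0.00021243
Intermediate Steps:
1/((-263 - 1*(-4972)) + (-1661 - 2882)/((7*(-13))*15 + 4476)) = 1/((-263 + 4972) - 4543/(-91*15 + 4476)) = 1/(4709 - 4543/(-1365 + 4476)) = 1/(4709 - 4543/3111) = 1/(14645156/3111) = 3111/14645156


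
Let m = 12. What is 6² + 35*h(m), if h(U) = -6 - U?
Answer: -594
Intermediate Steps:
6² + 35*h(m) = 6² + 35*(-6 - 1*12) = 36 + 35*(-6 - 12) = 36 + 35*(-18) = 36 - 630 = -594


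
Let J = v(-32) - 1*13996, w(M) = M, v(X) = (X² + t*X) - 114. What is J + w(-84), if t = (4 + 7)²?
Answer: -17042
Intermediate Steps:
t = 121 (t = 11² = 121)
v(X) = -114 + X² + 121*X (v(X) = (X² + 121*X) - 114 = -114 + X² + 121*X)
J = -16958 (J = (-114 + (-32)² + 121*(-32)) - 1*13996 = (-114 + 1024 - 3872) - 13996 = -2962 - 13996 = -16958)
J + w(-84) = -16958 - 84 = -17042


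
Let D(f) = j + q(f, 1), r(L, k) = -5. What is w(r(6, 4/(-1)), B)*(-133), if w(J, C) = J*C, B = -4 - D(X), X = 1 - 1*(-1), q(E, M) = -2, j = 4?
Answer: -3990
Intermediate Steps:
X = 2 (X = 1 + 1 = 2)
D(f) = 2 (D(f) = 4 - 2 = 2)
B = -6 (B = -4 - 1*2 = -4 - 2 = -6)
w(J, C) = C*J
w(r(6, 4/(-1)), B)*(-133) = -6*(-5)*(-133) = 30*(-133) = -3990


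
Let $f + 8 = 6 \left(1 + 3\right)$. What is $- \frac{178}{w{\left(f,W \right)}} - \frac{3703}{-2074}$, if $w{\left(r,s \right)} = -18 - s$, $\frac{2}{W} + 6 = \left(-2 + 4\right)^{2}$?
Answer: $\frac{25419}{2074} \approx 12.256$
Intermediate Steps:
$f = 16$ ($f = -8 + 6 \left(1 + 3\right) = -8 + 6 \cdot 4 = -8 + 24 = 16$)
$W = -1$ ($W = \frac{2}{-6 + \left(-2 + 4\right)^{2}} = \frac{2}{-6 + 2^{2}} = \frac{2}{-6 + 4} = \frac{2}{-2} = 2 \left(- \frac{1}{2}\right) = -1$)
$- \frac{178}{w{\left(f,W \right)}} - \frac{3703}{-2074} = - \frac{178}{-18 - -1} - \frac{3703}{-2074} = - \frac{178}{-18 + 1} - - \frac{3703}{2074} = - \frac{178}{-17} + \frac{3703}{2074} = \left(-178\right) \left(- \frac{1}{17}\right) + \frac{3703}{2074} = \frac{178}{17} + \frac{3703}{2074} = \frac{25419}{2074}$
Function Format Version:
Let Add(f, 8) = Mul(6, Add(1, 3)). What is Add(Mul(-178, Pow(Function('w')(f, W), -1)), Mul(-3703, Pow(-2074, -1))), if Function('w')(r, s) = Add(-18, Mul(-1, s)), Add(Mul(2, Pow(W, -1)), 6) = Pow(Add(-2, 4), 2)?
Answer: Rational(25419, 2074) ≈ 12.256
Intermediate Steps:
f = 16 (f = Add(-8, Mul(6, Add(1, 3))) = Add(-8, Mul(6, 4)) = Add(-8, 24) = 16)
W = -1 (W = Mul(2, Pow(Add(-6, Pow(Add(-2, 4), 2)), -1)) = Mul(2, Pow(Add(-6, Pow(2, 2)), -1)) = Mul(2, Pow(Add(-6, 4), -1)) = Mul(2, Pow(-2, -1)) = Mul(2, Rational(-1, 2)) = -1)
Add(Mul(-178, Pow(Function('w')(f, W), -1)), Mul(-3703, Pow(-2074, -1))) = Add(Mul(-178, Pow(Add(-18, Mul(-1, -1)), -1)), Mul(-3703, Pow(-2074, -1))) = Add(Mul(-178, Pow(Add(-18, 1), -1)), Mul(-3703, Rational(-1, 2074))) = Add(Mul(-178, Pow(-17, -1)), Rational(3703, 2074)) = Add(Mul(-178, Rational(-1, 17)), Rational(3703, 2074)) = Add(Rational(178, 17), Rational(3703, 2074)) = Rational(25419, 2074)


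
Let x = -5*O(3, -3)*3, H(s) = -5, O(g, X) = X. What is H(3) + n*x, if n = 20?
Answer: 895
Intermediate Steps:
x = 45 (x = -5*(-3)*3 = 15*3 = 45)
H(3) + n*x = -5 + 20*45 = -5 + 900 = 895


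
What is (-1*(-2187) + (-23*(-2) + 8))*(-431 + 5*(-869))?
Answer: -10703016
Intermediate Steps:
(-1*(-2187) + (-23*(-2) + 8))*(-431 + 5*(-869)) = (2187 + (46 + 8))*(-431 - 4345) = (2187 + 54)*(-4776) = 2241*(-4776) = -10703016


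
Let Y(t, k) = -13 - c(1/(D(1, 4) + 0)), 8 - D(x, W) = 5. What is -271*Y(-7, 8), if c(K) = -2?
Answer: 2981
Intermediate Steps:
D(x, W) = 3 (D(x, W) = 8 - 1*5 = 8 - 5 = 3)
Y(t, k) = -11 (Y(t, k) = -13 - 1*(-2) = -13 + 2 = -11)
-271*Y(-7, 8) = -271*(-11) = 2981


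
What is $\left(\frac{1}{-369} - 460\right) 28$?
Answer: $- \frac{4752748}{369} \approx -12880.0$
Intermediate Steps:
$\left(\frac{1}{-369} - 460\right) 28 = \left(- \frac{1}{369} - 460\right) 28 = \left(- \frac{169741}{369}\right) 28 = - \frac{4752748}{369}$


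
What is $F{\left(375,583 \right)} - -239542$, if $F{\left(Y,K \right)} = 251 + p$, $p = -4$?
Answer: $239789$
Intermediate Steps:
$F{\left(Y,K \right)} = 247$ ($F{\left(Y,K \right)} = 251 - 4 = 247$)
$F{\left(375,583 \right)} - -239542 = 247 - -239542 = 247 + 239542 = 239789$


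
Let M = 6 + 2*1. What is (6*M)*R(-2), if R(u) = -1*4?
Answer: -192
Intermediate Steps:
M = 8 (M = 6 + 2 = 8)
R(u) = -4
(6*M)*R(-2) = (6*8)*(-4) = 48*(-4) = -192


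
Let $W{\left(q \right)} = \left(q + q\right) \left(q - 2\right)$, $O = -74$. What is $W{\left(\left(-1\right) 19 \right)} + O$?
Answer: $724$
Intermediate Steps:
$W{\left(q \right)} = 2 q \left(-2 + q\right)$
$W{\left(\left(-1\right) 19 \right)} + O = 2 \left(\left(-1\right) 19\right) \left(-2 - 19\right) - 74 = 2 \left(-19\right) \left(-2 - 19\right) - 74 = 2 \left(-19\right) \left(-21\right) - 74 = 798 - 74 = 724$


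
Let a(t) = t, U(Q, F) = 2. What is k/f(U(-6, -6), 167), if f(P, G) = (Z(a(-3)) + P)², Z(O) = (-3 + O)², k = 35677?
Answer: 35677/1444 ≈ 24.707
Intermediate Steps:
f(P, G) = (36 + P)² (f(P, G) = ((-3 - 3)² + P)² = ((-6)² + P)² = (36 + P)²)
k/f(U(-6, -6), 167) = 35677/((36 + 2)²) = 35677/(38²) = 35677/1444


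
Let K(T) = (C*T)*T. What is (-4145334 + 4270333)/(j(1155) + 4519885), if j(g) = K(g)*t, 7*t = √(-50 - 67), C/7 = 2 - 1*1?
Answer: 112996221023/45729043277270 - 20010214917*I*√13/9145808655454 ≈ 0.002471 - 0.0078886*I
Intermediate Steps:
C = 7 (C = 7*(2 - 1*1) = 7*(2 - 1) = 7*1 = 7)
K(T) = 7*T² (K(T) = (7*T)*T = 7*T²)
t = 3*I*√13/7 (t = √(-50 - 67)/7 = √(-117)/7 = (3*I*√13)/7 = 3*I*√13/7 ≈ 1.5452*I)
j(g) = 3*I*√13*g² (j(g) = (7*g²)*(3*I*√13/7) = 3*I*√13*g²)
(-4145334 + 4270333)/(j(1155) + 4519885) = (-4145334 + 4270333)/(3*I*√13*1155² + 4519885) = 124999/(3*I*√13*1334025 + 4519885) = 124999/(4002075*I*√13 + 4519885) = 124999/(4519885 + 4002075*I*√13)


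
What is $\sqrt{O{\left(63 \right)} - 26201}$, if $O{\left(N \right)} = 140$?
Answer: $i \sqrt{26061} \approx 161.43 i$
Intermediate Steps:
$\sqrt{O{\left(63 \right)} - 26201} = \sqrt{140 - 26201} = \sqrt{-26061} = i \sqrt{26061}$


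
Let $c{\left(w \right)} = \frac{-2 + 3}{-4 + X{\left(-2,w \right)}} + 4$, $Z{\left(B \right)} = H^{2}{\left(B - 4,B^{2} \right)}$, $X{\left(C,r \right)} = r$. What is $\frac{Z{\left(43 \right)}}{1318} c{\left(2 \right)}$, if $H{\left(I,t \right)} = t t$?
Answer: $\frac{81817401943207}{2636} \approx 3.1038 \cdot 10^{10}$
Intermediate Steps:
$H{\left(I,t \right)} = t^{2}$
$Z{\left(B \right)} = B^{8}$ ($Z{\left(B \right)} = \left(\left(B^{2}\right)^{2}\right)^{2} = \left(B^{4}\right)^{2} = B^{8}$)
$c{\left(w \right)} = 4 + \frac{1}{-4 + w}$ ($c{\left(w \right)} = \frac{-2 + 3}{-4 + w} + 4 = 1 \frac{1}{-4 + w} + 4 = \frac{1}{-4 + w} + 4 = 4 + \frac{1}{-4 + w}$)
$\frac{Z{\left(43 \right)}}{1318} c{\left(2 \right)} = \frac{43^{8}}{1318} \frac{-15 + 4 \cdot 2}{-4 + 2} = 11688200277601 \cdot \frac{1}{1318} \frac{-15 + 8}{-2} = \frac{11688200277601 \left(\left(- \frac{1}{2}\right) \left(-7\right)\right)}{1318} = \frac{11688200277601}{1318} \cdot \frac{7}{2} = \frac{81817401943207}{2636}$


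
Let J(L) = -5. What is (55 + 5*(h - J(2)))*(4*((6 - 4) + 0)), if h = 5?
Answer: 840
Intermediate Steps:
(55 + 5*(h - J(2)))*(4*((6 - 4) + 0)) = (55 + 5*(5 - 1*(-5)))*(4*((6 - 4) + 0)) = (55 + 5*(5 + 5))*(4*(2 + 0)) = (55 + 5*10)*(4*2) = (55 + 50)*8 = 105*8 = 840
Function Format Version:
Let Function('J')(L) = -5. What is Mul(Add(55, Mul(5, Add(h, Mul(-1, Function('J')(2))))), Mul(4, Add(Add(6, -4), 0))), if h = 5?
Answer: 840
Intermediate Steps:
Mul(Add(55, Mul(5, Add(h, Mul(-1, Function('J')(2))))), Mul(4, Add(Add(6, -4), 0))) = Mul(Add(55, Mul(5, Add(5, Mul(-1, -5)))), Mul(4, Add(Add(6, -4), 0))) = Mul(Add(55, Mul(5, Add(5, 5))), Mul(4, Add(2, 0))) = Mul(Add(55, Mul(5, 10)), Mul(4, 2)) = Mul(Add(55, 50), 8) = Mul(105, 8) = 840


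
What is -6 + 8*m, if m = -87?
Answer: -702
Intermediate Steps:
-6 + 8*m = -6 + 8*(-87) = -6 - 696 = -702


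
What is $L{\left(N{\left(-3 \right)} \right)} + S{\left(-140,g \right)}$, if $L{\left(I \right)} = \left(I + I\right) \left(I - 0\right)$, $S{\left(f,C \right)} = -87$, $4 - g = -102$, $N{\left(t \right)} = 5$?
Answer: $-37$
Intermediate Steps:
$g = 106$ ($g = 4 - -102 = 4 + 102 = 106$)
$L{\left(I \right)} = 2 I^{2}$ ($L{\left(I \right)} = 2 I \left(I + 0\right) = 2 I I = 2 I^{2}$)
$L{\left(N{\left(-3 \right)} \right)} + S{\left(-140,g \right)} = 2 \cdot 5^{2} - 87 = 2 \cdot 25 - 87 = 50 - 87 = -37$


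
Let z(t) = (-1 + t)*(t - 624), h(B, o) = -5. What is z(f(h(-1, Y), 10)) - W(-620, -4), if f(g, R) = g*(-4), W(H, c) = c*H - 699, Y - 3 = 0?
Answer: -13257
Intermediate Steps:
Y = 3 (Y = 3 + 0 = 3)
W(H, c) = -699 + H*c (W(H, c) = H*c - 699 = -699 + H*c)
f(g, R) = -4*g
z(t) = (-1 + t)*(-624 + t)
z(f(h(-1, Y), 10)) - W(-620, -4) = (624 + (-4*(-5))² - (-2500)*(-5)) - (-699 - 620*(-4)) = (624 + 20² - 625*20) - (-699 + 2480) = (624 + 400 - 12500) - 1*1781 = -11476 - 1781 = -13257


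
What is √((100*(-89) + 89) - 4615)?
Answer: 7*I*√274 ≈ 115.87*I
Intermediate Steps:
√((100*(-89) + 89) - 4615) = √((-8900 + 89) - 4615) = √(-8811 - 4615) = √(-13426) = 7*I*√274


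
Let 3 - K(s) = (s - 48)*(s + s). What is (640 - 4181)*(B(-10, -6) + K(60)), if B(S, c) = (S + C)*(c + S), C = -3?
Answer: 4351889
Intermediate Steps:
K(s) = 3 - 2*s*(-48 + s) (K(s) = 3 - (s - 48)*(s + s) = 3 - (-48 + s)*2*s = 3 - 2*s*(-48 + s))
B(S, c) = (-3 + S)*(S + c) (B(S, c) = (S - 3)*(c + S) = (-3 + S)*(S + c))
(640 - 4181)*(B(-10, -6) + K(60)) = (640 - 4181)*(((-10)² - 3*(-10) - 3*(-6) - 10*(-6)) + (3 - 2*60² + 96*60)) = -3541*((100 + 30 + 18 + 60) + (3 - 2*3600 + 5760)) = -3541*(208 + (3 - 7200 + 5760)) = -3541*(208 - 1437) = -3541*(-1229) = 4351889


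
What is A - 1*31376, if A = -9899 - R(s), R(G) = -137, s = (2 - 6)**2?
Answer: -41138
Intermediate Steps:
s = 16 (s = (-4)**2 = 16)
A = -9762 (A = -9899 - 1*(-137) = -9899 + 137 = -9762)
A - 1*31376 = -9762 - 1*31376 = -9762 - 31376 = -41138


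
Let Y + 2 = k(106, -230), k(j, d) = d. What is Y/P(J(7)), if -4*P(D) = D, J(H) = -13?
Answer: -928/13 ≈ -71.385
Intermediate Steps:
P(D) = -D/4
Y = -232 (Y = -2 - 230 = -232)
Y/P(J(7)) = -232/((-¼*(-13))) = -232/13/4 = -232*4/13 = -928/13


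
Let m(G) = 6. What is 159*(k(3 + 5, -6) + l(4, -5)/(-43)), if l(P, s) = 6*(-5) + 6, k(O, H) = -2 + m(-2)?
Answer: 31164/43 ≈ 724.74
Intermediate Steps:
k(O, H) = 4 (k(O, H) = -2 + 6 = 4)
l(P, s) = -24 (l(P, s) = -30 + 6 = -24)
159*(k(3 + 5, -6) + l(4, -5)/(-43)) = 159*(4 - 24/(-43)) = 159*(4 - 24*(-1/43)) = 159*(4 + 24/43) = 159*(196/43) = 31164/43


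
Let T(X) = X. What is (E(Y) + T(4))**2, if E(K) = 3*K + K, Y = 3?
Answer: 256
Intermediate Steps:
E(K) = 4*K
(E(Y) + T(4))**2 = (4*3 + 4)**2 = (12 + 4)**2 = 16**2 = 256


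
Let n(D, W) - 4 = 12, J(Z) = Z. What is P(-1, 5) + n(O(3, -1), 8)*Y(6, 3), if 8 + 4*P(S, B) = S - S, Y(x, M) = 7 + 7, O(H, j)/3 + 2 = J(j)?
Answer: 222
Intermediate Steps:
O(H, j) = -6 + 3*j
Y(x, M) = 14
P(S, B) = -2 (P(S, B) = -2 + (S - S)/4 = -2 + (1/4)*0 = -2 + 0 = -2)
n(D, W) = 16 (n(D, W) = 4 + 12 = 16)
P(-1, 5) + n(O(3, -1), 8)*Y(6, 3) = -2 + 16*14 = -2 + 224 = 222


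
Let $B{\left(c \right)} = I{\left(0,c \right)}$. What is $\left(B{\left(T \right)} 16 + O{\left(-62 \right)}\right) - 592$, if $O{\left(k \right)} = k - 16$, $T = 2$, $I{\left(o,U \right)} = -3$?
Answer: $-718$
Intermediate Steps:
$B{\left(c \right)} = -3$
$O{\left(k \right)} = -16 + k$ ($O{\left(k \right)} = k - 16 = -16 + k$)
$\left(B{\left(T \right)} 16 + O{\left(-62 \right)}\right) - 592 = \left(\left(-3\right) 16 - 78\right) - 592 = \left(-48 - 78\right) - 592 = -126 - 592 = -718$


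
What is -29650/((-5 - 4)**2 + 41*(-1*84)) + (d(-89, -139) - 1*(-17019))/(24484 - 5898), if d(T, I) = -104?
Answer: 607960045/62504718 ≈ 9.7266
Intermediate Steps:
-29650/((-5 - 4)**2 + 41*(-1*84)) + (d(-89, -139) - 1*(-17019))/(24484 - 5898) = -29650/((-5 - 4)**2 + 41*(-1*84)) + (-104 - 1*(-17019))/(24484 - 5898) = -29650/((-9)**2 + 41*(-84)) + (-104 + 17019)/18586 = -29650/(81 - 3444) + 16915*(1/18586) = -29650/(-3363) + 16915/18586 = -29650*(-1/3363) + 16915/18586 = 29650/3363 + 16915/18586 = 607960045/62504718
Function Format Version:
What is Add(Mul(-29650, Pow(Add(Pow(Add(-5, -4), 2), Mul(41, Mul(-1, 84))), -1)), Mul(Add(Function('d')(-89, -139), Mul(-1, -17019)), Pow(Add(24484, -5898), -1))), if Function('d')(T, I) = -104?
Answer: Rational(607960045, 62504718) ≈ 9.7266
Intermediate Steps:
Add(Mul(-29650, Pow(Add(Pow(Add(-5, -4), 2), Mul(41, Mul(-1, 84))), -1)), Mul(Add(Function('d')(-89, -139), Mul(-1, -17019)), Pow(Add(24484, -5898), -1))) = Add(Mul(-29650, Pow(Add(Pow(Add(-5, -4), 2), Mul(41, Mul(-1, 84))), -1)), Mul(Add(-104, Mul(-1, -17019)), Pow(Add(24484, -5898), -1))) = Add(Mul(-29650, Pow(Add(Pow(-9, 2), Mul(41, -84)), -1)), Mul(Add(-104, 17019), Pow(18586, -1))) = Add(Mul(-29650, Pow(Add(81, -3444), -1)), Mul(16915, Rational(1, 18586))) = Add(Mul(-29650, Pow(-3363, -1)), Rational(16915, 18586)) = Add(Mul(-29650, Rational(-1, 3363)), Rational(16915, 18586)) = Add(Rational(29650, 3363), Rational(16915, 18586)) = Rational(607960045, 62504718)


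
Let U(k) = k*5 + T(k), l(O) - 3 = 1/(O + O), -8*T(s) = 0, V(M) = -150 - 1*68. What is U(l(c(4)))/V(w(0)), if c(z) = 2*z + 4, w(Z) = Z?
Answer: -365/5232 ≈ -0.069763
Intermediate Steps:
V(M) = -218 (V(M) = -150 - 68 = -218)
c(z) = 4 + 2*z
T(s) = 0 (T(s) = -1/8*0 = 0)
l(O) = 3 + 1/(2*O) (l(O) = 3 + 1/(O + O) = 3 + 1/(2*O))
U(k) = 5*k (U(k) = k*5 + 0 = 5*k + 0 = 5*k)
U(l(c(4)))/V(w(0)) = (5*(3 + 1/(2*(4 + 2*4))))/(-218) = (5*(3 + 1/(2*(4 + 8))))*(-1/218) = (5*(3 + (1/2)/12))*(-1/218) = (5*(3 + (1/2)*(1/12)))*(-1/218) = (5*(3 + 1/24))*(-1/218) = (5*(73/24))*(-1/218) = (365/24)*(-1/218) = -365/5232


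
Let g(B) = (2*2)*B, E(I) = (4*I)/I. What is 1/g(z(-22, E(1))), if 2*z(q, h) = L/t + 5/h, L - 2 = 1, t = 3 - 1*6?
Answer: 2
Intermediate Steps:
t = -3 (t = 3 - 6 = -3)
E(I) = 4
L = 3 (L = 2 + 1 = 3)
z(q, h) = -½ + 5/(2*h) (z(q, h) = (3/(-3) + 5/h)/2 = (3*(-⅓) + 5/h)/2 = (-1 + 5/h)/2 = -½ + 5/(2*h))
g(B) = 4*B
1/g(z(-22, E(1))) = 1/(4*((½)*(5 - 1*4)/4)) = 1/(4*((½)*(¼)*(5 - 4))) = 1/(4*((½)*(¼)*1)) = 1/(4*(⅛)) = 1/(½) = 2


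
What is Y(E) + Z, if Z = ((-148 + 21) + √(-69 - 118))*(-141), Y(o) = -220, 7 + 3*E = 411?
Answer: 17687 - 141*I*√187 ≈ 17687.0 - 1928.1*I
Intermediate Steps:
E = 404/3 (E = -7/3 + (⅓)*411 = -7/3 + 137 = 404/3 ≈ 134.67)
Z = 17907 - 141*I*√187 (Z = (-127 + √(-187))*(-141) = (-127 + I*√187)*(-141) = 17907 - 141*I*√187 ≈ 17907.0 - 1928.1*I)
Y(E) + Z = -220 + (17907 - 141*I*√187) = 17687 - 141*I*√187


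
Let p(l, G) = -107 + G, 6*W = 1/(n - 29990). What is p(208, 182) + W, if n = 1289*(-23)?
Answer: 26836649/357822 ≈ 75.000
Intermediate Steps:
n = -29647
W = -1/357822 (W = 1/(6*(-29647 - 29990)) = (1/6)/(-59637) = (1/6)*(-1/59637) = -1/357822 ≈ -2.7947e-6)
p(208, 182) + W = (-107 + 182) - 1/357822 = 75 - 1/357822 = 26836649/357822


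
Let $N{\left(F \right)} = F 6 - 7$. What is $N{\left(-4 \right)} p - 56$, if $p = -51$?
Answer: $1525$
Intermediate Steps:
$N{\left(F \right)} = -7 + 6 F$ ($N{\left(F \right)} = 6 F - 7 = -7 + 6 F$)
$N{\left(-4 \right)} p - 56 = \left(-7 + 6 \left(-4\right)\right) \left(-51\right) - 56 = \left(-7 - 24\right) \left(-51\right) - 56 = \left(-31\right) \left(-51\right) - 56 = 1581 - 56 = 1525$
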